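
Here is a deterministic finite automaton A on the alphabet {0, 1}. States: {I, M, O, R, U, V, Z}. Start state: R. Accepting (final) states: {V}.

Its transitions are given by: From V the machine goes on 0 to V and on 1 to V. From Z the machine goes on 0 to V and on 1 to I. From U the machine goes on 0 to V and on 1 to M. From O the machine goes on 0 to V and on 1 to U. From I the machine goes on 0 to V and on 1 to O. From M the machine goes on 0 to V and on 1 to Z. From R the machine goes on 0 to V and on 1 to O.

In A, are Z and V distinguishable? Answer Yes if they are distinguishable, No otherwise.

All states are reachable from the start state.
P0 = {V} | {I,M,O,R,U,Z}.
No further refinement is possible. Final partition (2 blocks): {V} | {I,M,O,R,U,Z}.
Z and V end up in different blocks, so they are distinguishable. For instance, the string 'ε' is accepted from only V.

Yes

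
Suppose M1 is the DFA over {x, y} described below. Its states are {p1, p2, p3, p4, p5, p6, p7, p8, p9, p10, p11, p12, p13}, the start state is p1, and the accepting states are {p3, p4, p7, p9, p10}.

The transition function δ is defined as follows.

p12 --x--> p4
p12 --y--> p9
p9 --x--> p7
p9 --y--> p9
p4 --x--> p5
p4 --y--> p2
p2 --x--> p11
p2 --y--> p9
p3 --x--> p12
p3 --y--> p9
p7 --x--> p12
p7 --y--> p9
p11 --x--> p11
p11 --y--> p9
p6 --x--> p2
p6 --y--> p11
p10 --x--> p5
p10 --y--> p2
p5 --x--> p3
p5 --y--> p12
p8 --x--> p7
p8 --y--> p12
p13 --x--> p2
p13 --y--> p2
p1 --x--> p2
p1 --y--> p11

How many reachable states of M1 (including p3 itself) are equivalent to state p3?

States {p6,p8,p10,p13} cannot be reached from the start state, so discard them.
Initial partition by acceptance: {p3,p4,p7,p9} | {p1,p2,p5,p11,p12}.
Refine {p3,p4,p7,p9} on symbol x: members go to different blocks, giving {p3,p4,p7} and {p9}.
Refine {p3,p4,p7} on symbol y: members go to different blocks, giving {p3,p7} and {p4}.
Split {p1,p2,p5,p11,p12} by δ(·,x) → {p1,p2,p11} and {p5} and {p12}.
Refine {p1,p2,p11} on symbol y: members go to different blocks, giving {p2,p11} and {p1}.
Stable partition: {p3,p7} | {p2,p11} | {p9} | {p4} | {p5} | {p12} | {p1} — 7 equivalence classes.
The equivalence class containing p3 is {p3,p7}, of size 2.

2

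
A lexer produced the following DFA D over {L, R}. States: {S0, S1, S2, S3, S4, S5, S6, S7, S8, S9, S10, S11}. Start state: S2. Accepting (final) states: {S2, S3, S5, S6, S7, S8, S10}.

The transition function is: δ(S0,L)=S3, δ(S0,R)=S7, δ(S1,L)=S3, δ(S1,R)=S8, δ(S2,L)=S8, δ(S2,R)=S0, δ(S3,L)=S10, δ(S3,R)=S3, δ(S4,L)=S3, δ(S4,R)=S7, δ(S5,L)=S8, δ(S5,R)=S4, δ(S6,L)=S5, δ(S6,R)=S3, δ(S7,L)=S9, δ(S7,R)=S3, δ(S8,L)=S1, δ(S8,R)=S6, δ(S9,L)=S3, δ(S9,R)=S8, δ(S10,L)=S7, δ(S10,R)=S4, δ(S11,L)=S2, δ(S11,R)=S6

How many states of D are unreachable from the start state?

No path from S2 leads to S11; the other 11 states are all reachable.

1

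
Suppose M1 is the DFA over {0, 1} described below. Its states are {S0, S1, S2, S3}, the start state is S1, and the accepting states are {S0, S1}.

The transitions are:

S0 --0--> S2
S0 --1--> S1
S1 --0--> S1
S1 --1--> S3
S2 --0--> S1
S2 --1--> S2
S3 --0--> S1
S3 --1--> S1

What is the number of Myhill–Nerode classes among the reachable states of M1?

Reachable states from the start: {S1,S3}. Unreachable: {S0,S2} — drop them.
P0 = {S1} | {S3}.
The partition is now stable with 2 blocks: {S1} | {S3}.

2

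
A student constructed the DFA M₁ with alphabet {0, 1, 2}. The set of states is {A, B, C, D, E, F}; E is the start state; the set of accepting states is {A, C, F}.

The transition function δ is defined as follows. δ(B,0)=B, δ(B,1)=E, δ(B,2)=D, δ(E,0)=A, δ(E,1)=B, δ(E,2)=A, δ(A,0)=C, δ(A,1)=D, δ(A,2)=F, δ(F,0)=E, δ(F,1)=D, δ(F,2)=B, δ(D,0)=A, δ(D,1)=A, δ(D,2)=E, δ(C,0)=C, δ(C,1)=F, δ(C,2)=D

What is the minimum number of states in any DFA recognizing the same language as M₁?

6

All states are reachable from the start state.
P0 = {A,C,F} | {B,D,E}.
On input 0, block {A,C,F} splits into {A,C} and {F}.
Split {A,C} by δ(·,1) → {A} and {C}.
Refine {B,D,E} on symbol 0: members go to different blocks, giving {D,E} and {B}.
Split {D,E} by δ(·,1) → {D} and {E}.
No further refinement is possible. Final partition (6 blocks): {A} | {D} | {F} | {C} | {B} | {E}.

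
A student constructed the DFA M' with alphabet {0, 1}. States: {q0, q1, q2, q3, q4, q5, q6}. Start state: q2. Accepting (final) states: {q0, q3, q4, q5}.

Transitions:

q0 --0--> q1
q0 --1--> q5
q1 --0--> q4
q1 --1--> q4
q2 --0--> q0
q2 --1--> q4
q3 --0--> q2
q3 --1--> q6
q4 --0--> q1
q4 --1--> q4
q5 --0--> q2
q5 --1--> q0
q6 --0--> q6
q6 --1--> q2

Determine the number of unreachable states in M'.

2

No path from q2 leads to q3, q6; the other 5 states are all reachable.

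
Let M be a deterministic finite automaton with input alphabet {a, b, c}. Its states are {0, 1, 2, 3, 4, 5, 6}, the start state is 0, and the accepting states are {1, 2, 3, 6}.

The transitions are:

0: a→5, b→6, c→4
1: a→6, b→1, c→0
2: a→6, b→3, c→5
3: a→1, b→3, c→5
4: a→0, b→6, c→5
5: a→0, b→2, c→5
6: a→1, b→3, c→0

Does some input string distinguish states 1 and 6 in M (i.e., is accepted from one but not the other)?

No

All states are reachable from the start state.
Start with accepting vs non-accepting: {1,2,3,6} | {0,4,5}.
No further refinement is possible. Final partition (2 blocks): {1,2,3,6} | {0,4,5}.
1 and 6 lie in the same block of the stable partition, so they are equivalent — no string distinguishes them.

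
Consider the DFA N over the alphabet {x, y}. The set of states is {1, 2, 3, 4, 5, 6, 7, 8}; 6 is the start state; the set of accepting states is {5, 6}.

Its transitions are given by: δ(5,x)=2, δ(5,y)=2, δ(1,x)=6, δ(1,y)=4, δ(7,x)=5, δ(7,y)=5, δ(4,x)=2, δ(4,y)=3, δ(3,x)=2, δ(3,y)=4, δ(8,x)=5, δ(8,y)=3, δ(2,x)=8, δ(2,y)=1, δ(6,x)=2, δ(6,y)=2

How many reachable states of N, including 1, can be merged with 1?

2

Reachable states from the start: {1,2,3,4,5,6,8}. Unreachable: {7} — drop them.
Initial partition by acceptance: {5,6} | {1,2,3,4,8}.
Refine {1,2,3,4,8} on symbol x: members go to different blocks, giving {2,3,4} and {1,8}.
On input x, block {2,3,4} splits into {3,4} and {2}.
The partition is now stable with 4 blocks: {5,6} | {3,4} | {1,8} | {2}.
The equivalence class containing 1 is {1,8}, of size 2.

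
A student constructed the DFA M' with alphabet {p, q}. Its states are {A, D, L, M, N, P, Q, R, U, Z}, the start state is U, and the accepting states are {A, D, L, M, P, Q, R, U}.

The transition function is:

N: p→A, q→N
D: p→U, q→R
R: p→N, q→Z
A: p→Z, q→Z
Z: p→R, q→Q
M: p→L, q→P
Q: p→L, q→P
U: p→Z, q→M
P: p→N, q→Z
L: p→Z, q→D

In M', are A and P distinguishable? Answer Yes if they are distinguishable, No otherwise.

All states are reachable from the start state.
Initial partition by acceptance: {A,D,L,M,P,Q,R,U} | {N,Z}.
Refine {A,D,L,M,P,Q,R,U} on symbol p: members go to different blocks, giving {A,L,P,R,U} and {D,M,Q}.
Split {A,L,P,R,U} by δ(·,q) → {A,P,R} and {L,U}.
Split {N,Z} by δ(·,q) → {Z} and {N}.
Refine {A,P,R} on symbol p: members go to different blocks, giving {P,R} and {A}.
The partition is now stable with 6 blocks: {P,R} | {Z} | {D,M,Q} | {L,U} | {N} | {A}.
A and P end up in different blocks, so they are distinguishable. For instance, the string 'pq' is accepted from only A.

Yes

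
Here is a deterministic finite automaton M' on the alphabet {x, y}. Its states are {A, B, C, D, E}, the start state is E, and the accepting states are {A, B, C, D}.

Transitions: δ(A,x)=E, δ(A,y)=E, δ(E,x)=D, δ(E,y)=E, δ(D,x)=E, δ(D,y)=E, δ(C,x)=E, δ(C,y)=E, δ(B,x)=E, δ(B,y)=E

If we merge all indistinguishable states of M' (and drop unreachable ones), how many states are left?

2

States {A,B,C} cannot be reached from the start state, so discard them.
Start with accepting vs non-accepting: {D} | {E}.
The partition is now stable with 2 blocks: {D} | {E}.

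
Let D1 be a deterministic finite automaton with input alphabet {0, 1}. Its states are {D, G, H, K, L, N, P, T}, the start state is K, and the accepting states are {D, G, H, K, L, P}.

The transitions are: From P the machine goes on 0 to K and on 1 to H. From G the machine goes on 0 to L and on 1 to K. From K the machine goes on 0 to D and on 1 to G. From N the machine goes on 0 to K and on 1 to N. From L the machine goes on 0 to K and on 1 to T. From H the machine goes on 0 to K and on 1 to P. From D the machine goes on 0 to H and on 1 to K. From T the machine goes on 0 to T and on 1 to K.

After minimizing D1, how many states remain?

States {N} cannot be reached from the start state, so discard them.
Start with accepting vs non-accepting: {D,G,H,K,L,P} | {T}.
On input 1, block {D,G,H,K,L,P} splits into {D,G,H,K,P} and {L}.
On input 0, block {D,G,H,K,P} splits into {D,H,K,P} and {G}.
Refine {D,H,K,P} on symbol 1: members go to different blocks, giving {D,H,P} and {K}.
Refine {D,H,P} on symbol 0: members go to different blocks, giving {H,P} and {D}.
Stable partition: {H,P} | {T} | {L} | {G} | {K} | {D} — 6 equivalence classes.

6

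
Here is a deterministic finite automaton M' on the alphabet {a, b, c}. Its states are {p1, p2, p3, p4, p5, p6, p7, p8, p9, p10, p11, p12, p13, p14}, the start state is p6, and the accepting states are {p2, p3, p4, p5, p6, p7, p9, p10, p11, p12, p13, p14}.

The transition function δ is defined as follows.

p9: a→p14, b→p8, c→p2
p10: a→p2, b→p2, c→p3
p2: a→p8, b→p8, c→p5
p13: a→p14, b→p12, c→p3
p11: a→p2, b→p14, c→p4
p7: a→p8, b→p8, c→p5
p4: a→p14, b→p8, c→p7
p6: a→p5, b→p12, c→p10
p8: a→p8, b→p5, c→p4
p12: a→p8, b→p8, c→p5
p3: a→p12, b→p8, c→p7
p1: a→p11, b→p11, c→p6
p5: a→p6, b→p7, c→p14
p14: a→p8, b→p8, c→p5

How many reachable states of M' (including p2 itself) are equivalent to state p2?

4

Reachable states from the start: {p2,p3,p4,p5,p6,p7,p8,p10,p12,p14}. Unreachable: {p1,p9,p11,p13} — drop them.
P0 = {p2,p3,p4,p5,p6,p7,p10,p12,p14} | {p8}.
Refine {p2,p3,p4,p5,p6,p7,p10,p12,p14} on symbol a: members go to different blocks, giving {p3,p4,p5,p6,p10} and {p2,p7,p12,p14}.
On input a, block {p3,p4,p5,p6,p10} splits into {p3,p4,p10} and {p5,p6}.
Refine {p3,p4,p10} on symbol b: members go to different blocks, giving {p3,p4} and {p10}.
On input c, block {p5,p6} splits into {p5} and {p6}.
The partition is now stable with 6 blocks: {p3,p4} | {p8} | {p2,p7,p12,p14} | {p5} | {p10} | {p6}.
State p2 belongs to the block {p2,p7,p12,p14}, which has 4 states.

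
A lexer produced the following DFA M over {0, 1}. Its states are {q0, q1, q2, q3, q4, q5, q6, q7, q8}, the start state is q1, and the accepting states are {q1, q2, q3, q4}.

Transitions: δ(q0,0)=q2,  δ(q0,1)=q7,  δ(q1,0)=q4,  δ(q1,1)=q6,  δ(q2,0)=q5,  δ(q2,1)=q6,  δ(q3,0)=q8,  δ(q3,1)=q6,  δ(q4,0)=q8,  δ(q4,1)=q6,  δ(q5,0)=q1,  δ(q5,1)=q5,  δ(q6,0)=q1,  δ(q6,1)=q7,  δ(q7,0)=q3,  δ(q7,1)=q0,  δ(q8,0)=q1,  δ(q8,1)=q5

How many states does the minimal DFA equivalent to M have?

5

All states are reachable from the start state.
P0 = {q1,q2,q3,q4} | {q0,q5,q6,q7,q8}.
On input 0, block {q1,q2,q3,q4} splits into {q2,q3,q4} and {q1}.
Refine {q0,q5,q6,q7,q8} on symbol 0: members go to different blocks, giving {q5,q6,q8} and {q0,q7}.
Refine {q5,q6,q8} on symbol 1: members go to different blocks, giving {q5,q8} and {q6}.
No further refinement is possible. Final partition (5 blocks): {q2,q3,q4} | {q5,q8} | {q1} | {q0,q7} | {q6}.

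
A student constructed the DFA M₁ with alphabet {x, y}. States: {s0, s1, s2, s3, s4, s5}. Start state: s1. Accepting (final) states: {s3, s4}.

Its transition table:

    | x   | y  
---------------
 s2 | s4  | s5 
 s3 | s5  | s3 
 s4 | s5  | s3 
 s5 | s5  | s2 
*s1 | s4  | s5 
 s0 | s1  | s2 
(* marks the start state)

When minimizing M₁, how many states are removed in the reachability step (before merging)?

1

Starting at s1 and following transitions, the reachable set is {s1, s2, s3, s4, s5}. That leaves s0 unreachable — 1 in total.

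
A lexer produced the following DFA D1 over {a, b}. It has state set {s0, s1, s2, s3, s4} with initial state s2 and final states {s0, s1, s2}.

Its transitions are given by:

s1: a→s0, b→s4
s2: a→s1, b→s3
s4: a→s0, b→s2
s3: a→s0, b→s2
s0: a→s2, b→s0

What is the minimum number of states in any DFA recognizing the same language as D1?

4

Every state is reachable, so we keep all 5.
Start with accepting vs non-accepting: {s0,s1,s2} | {s3,s4}.
On input b, block {s0,s1,s2} splits into {s1,s2} and {s0}.
Split {s1,s2} by δ(·,a) → {s1} and {s2}.
No further refinement is possible. Final partition (4 blocks): {s1} | {s3,s4} | {s0} | {s2}.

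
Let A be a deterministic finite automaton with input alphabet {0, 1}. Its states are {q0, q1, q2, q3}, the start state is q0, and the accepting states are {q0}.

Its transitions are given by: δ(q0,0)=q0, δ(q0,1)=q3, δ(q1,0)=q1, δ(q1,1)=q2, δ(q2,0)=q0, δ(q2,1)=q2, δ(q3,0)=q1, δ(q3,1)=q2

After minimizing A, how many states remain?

3

All states are reachable from the start state.
P0 = {q0} | {q1,q2,q3}.
Split {q1,q2,q3} by δ(·,0) → {q1,q3} and {q2}.
Stable partition: {q0} | {q1,q3} | {q2} — 3 equivalence classes.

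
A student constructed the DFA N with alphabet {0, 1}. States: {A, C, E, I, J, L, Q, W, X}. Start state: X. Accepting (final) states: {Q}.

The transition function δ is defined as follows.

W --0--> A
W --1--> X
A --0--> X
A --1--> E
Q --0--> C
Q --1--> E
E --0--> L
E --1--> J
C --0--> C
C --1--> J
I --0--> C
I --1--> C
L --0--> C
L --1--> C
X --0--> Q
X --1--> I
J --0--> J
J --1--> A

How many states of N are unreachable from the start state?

1

Starting at X and following transitions, the reachable set is {A, C, E, I, J, L, Q, X}. That leaves W unreachable — 1 in total.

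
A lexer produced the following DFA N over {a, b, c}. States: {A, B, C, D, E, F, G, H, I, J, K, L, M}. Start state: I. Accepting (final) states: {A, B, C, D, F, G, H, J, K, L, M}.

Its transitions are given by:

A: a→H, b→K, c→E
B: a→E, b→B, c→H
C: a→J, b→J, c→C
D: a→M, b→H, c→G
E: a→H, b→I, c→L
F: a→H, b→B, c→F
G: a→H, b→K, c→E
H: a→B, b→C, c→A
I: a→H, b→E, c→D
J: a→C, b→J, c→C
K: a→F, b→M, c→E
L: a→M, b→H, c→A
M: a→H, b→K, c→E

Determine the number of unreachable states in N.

A breadth-first search from the start state visits every state.

0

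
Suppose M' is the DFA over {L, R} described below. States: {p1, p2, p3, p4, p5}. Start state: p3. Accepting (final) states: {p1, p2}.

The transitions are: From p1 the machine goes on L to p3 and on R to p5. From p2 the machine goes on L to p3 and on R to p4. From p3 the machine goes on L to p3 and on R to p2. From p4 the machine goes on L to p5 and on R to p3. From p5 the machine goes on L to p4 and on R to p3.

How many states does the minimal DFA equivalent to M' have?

Reachable states from the start: {p2,p3,p4,p5}. Unreachable: {p1} — drop them.
Start with accepting vs non-accepting: {p2} | {p3,p4,p5}.
Refine {p3,p4,p5} on symbol R: members go to different blocks, giving {p4,p5} and {p3}.
Stable partition: {p2} | {p4,p5} | {p3} — 3 equivalence classes.

3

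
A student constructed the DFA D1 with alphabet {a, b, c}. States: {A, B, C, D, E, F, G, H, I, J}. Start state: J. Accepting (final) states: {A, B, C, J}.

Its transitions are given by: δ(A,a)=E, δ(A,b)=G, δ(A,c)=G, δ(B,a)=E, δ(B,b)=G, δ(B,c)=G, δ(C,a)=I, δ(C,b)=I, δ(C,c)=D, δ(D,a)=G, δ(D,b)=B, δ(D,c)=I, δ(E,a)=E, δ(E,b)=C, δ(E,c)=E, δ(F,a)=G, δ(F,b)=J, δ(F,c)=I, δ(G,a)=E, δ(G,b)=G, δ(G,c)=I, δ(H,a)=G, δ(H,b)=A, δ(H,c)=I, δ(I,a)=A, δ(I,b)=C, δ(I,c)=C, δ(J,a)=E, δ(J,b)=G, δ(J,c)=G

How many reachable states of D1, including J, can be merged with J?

3

First remove the unreachable states {F,H}; 8 states remain.
P0 = {A,B,C,J} | {D,E,G,I}.
Refine {D,E,G,I} on symbol a: members go to different blocks, giving {D,E,G} and {I}.
On input a, block {A,B,C,J} splits into {A,B,J} and {C}.
Refine {D,E,G} on symbol b: members go to different blocks, giving {D} and {E} and {G}.
The partition is now stable with 6 blocks: {A,B,J} | {D} | {I} | {C} | {E} | {G}.
The equivalence class containing J is {A,B,J}, of size 3.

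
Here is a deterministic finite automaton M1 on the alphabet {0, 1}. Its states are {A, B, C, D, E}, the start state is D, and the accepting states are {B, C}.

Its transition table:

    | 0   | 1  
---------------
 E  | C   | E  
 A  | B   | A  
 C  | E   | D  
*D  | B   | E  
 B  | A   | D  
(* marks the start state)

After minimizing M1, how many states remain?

Start with accepting vs non-accepting: {B,C} | {A,D,E}.
The partition is now stable with 2 blocks: {B,C} | {A,D,E}.

2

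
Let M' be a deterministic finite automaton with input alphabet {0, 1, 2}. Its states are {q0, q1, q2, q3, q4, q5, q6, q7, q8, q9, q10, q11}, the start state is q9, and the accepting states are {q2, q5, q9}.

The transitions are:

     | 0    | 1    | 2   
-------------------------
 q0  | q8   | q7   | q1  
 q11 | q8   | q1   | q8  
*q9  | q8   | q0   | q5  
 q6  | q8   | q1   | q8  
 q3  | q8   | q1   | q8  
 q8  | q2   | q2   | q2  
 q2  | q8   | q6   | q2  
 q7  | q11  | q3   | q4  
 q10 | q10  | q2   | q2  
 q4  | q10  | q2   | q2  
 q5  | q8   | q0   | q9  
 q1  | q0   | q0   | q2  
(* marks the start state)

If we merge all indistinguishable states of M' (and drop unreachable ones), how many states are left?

Every state is reachable, so we keep all 12.
P0 = {q2,q5,q9} | {q0,q1,q3,q4,q6,q7,q8,q10,q11}.
Refine {q0,q1,q3,q4,q6,q7,q8,q10,q11} on symbol 0: members go to different blocks, giving {q0,q1,q3,q4,q6,q7,q10,q11} and {q8}.
Split {q0,q1,q3,q4,q6,q7,q10,q11} by δ(·,0) → {q0,q3,q6,q11} and {q1,q4,q7,q10}.
Split {q0,q3,q6,q11} by δ(·,2) → {q3,q6,q11} and {q0}.
On input 1, block {q2,q5,q9} splits into {q5,q9} and {q2}.
Refine {q1,q4,q7,q10} on symbol 0: members go to different blocks, giving {q4,q10} and {q1} and {q7}.
No further refinement is possible. Final partition (8 blocks): {q5,q9} | {q3,q6,q11} | {q8} | {q4,q10} | {q0} | {q2} | {q1} | {q7}.

8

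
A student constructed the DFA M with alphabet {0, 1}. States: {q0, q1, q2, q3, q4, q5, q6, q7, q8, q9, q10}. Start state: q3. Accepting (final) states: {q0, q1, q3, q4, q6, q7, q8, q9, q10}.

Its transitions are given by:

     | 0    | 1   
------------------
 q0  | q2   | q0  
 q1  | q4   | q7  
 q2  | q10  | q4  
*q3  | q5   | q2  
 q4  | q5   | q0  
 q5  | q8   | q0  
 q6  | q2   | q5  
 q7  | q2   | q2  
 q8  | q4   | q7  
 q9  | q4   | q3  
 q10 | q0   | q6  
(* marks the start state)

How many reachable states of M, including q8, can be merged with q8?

2

Reachable states from the start: {q0,q2,q3,q4,q5,q6,q7,q8,q10}. Unreachable: {q1,q9} — drop them.
P0 = {q0,q3,q4,q6,q7,q8,q10} | {q2,q5}.
Split {q0,q3,q4,q6,q7,q8,q10} by δ(·,0) → {q0,q3,q4,q6,q7} and {q8,q10}.
Split {q0,q3,q4,q6,q7} by δ(·,1) → {q3,q6,q7} and {q0,q4}.
The partition is now stable with 4 blocks: {q3,q6,q7} | {q2,q5} | {q8,q10} | {q0,q4}.
The equivalence class containing q8 is {q8,q10}, of size 2.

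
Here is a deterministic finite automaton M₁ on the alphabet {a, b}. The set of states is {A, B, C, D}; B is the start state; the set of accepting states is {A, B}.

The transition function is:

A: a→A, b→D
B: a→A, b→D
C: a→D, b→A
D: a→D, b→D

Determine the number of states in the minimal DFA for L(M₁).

2

States {C} cannot be reached from the start state, so discard them.
Initial partition by acceptance: {A,B} | {D}.
No further refinement is possible. Final partition (2 blocks): {A,B} | {D}.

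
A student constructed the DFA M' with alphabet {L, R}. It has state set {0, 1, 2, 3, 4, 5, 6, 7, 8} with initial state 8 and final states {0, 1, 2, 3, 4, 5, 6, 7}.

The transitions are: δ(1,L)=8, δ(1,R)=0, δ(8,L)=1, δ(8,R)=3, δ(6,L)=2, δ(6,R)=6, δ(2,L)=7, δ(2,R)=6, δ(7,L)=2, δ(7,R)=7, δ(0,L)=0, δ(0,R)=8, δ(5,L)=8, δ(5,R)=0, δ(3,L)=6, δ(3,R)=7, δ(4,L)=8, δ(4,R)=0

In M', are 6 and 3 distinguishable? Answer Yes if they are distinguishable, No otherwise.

No

States {4,5} cannot be reached from the start state, so discard them.
Initial partition by acceptance: {0,1,2,3,6,7} | {8}.
On input L, block {0,1,2,3,6,7} splits into {0,2,3,6,7} and {1}.
Split {0,2,3,6,7} by δ(·,R) → {2,3,6,7} and {0}.
Stable partition: {2,3,6,7} | {8} | {1} | {0} — 4 equivalence classes.
6 and 3 lie in the same block of the stable partition, so they are equivalent — no string distinguishes them.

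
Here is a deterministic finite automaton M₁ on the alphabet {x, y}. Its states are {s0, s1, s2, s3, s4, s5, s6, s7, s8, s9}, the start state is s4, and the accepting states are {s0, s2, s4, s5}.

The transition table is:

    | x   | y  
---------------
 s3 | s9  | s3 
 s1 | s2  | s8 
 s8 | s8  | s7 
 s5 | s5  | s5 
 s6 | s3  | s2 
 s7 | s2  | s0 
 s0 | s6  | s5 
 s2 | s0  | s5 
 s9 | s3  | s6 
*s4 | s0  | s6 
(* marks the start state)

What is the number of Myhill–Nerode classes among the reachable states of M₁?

Reachable states from the start: {s0,s2,s3,s4,s5,s6,s9}. Unreachable: {s1,s7,s8} — drop them.
Start with accepting vs non-accepting: {s0,s2,s4,s5} | {s3,s6,s9}.
On input x, block {s0,s2,s4,s5} splits into {s2,s4,s5} and {s0}.
Refine {s2,s4,s5} on symbol x: members go to different blocks, giving {s2,s4} and {s5}.
On input y, block {s2,s4} splits into {s2} and {s4}.
Refine {s3,s6,s9} on symbol y: members go to different blocks, giving {s3,s9} and {s6}.
On input y, block {s3,s9} splits into {s3} and {s9}.
The partition is now stable with 7 blocks: {s2} | {s3} | {s0} | {s5} | {s4} | {s6} | {s9}.

7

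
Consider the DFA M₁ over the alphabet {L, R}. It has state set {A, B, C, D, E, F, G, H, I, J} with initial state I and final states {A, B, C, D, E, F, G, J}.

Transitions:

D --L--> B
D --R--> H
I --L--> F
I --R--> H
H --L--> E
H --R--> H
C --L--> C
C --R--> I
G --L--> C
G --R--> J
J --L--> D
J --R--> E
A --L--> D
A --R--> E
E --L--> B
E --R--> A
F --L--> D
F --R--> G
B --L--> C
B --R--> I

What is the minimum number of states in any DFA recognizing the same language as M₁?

Initial partition by acceptance: {A,B,C,D,E,F,G,J} | {H,I}.
Refine {A,B,C,D,E,F,G,J} on symbol R: members go to different blocks, giving {A,E,F,G,J} and {B,C,D}.
No further refinement is possible. Final partition (3 blocks): {A,E,F,G,J} | {H,I} | {B,C,D}.

3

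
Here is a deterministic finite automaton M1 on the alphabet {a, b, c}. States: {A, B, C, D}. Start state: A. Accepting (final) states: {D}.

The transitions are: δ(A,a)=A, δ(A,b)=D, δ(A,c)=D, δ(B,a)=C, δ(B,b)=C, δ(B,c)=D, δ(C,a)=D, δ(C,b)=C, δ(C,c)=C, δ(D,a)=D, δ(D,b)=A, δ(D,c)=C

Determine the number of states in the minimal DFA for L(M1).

First remove the unreachable states {B}; 3 states remain.
Initial partition by acceptance: {D} | {A,C}.
On input a, block {A,C} splits into {A} and {C}.
No further refinement is possible. Final partition (3 blocks): {D} | {A} | {C}.

3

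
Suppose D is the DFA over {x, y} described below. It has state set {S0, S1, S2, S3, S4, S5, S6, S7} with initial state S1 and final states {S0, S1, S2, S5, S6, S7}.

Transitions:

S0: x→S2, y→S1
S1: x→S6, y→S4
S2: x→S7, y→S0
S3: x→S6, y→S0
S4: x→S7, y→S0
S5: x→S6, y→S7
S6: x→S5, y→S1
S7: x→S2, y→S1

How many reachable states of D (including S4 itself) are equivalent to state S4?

First remove the unreachable states {S3}; 7 states remain.
P0 = {S0,S1,S2,S5,S6,S7} | {S4}.
Split {S0,S1,S2,S5,S6,S7} by δ(·,y) → {S0,S2,S5,S6,S7} and {S1}.
Split {S0,S2,S5,S6,S7} by δ(·,y) → {S0,S6,S7} and {S2,S5}.
No further refinement is possible. Final partition (4 blocks): {S0,S6,S7} | {S4} | {S1} | {S2,S5}.
State S4 belongs to the block {S4}, which has 1 states.

1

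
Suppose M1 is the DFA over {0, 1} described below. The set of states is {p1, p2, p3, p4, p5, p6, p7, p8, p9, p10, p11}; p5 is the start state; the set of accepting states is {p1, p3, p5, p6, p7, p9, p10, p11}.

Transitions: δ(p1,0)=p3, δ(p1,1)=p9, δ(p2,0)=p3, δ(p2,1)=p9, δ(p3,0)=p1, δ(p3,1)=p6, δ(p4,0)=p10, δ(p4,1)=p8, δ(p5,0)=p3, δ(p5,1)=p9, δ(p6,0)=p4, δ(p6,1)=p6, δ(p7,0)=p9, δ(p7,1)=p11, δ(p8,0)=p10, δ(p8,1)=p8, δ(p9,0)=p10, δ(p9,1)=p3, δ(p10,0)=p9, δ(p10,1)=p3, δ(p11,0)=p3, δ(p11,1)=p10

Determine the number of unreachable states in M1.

3

Starting at p5 and following transitions, the reachable set is {p1, p3, p4, p5, p6, p8, p9, p10}. That leaves p2, p7, p11 unreachable — 3 in total.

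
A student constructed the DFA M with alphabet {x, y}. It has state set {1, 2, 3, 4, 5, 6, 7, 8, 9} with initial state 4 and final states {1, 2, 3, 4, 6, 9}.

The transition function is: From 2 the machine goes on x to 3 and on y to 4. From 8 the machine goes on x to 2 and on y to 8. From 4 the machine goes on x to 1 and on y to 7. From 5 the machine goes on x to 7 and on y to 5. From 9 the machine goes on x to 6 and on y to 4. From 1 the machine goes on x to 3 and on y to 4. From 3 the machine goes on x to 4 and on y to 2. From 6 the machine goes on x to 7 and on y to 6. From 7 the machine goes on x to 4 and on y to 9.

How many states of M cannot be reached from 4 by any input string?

Starting at 4 and following transitions, the reachable set is {1, 2, 3, 4, 6, 7, 9}. That leaves 5, 8 unreachable — 2 in total.

2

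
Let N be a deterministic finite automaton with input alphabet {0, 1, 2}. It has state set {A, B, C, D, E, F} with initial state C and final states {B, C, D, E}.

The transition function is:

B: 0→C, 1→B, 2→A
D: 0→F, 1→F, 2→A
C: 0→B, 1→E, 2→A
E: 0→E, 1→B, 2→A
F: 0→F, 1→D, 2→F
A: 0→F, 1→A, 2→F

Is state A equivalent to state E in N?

No

Start with accepting vs non-accepting: {B,C,D,E} | {A,F}.
Refine {B,C,D,E} on symbol 0: members go to different blocks, giving {B,C,E} and {D}.
On input 1, block {A,F} splits into {A} and {F}.
The partition is now stable with 4 blocks: {B,C,E} | {A} | {D} | {F}.
A and E end up in different blocks, so they are distinguishable. For instance, the string 'ε' is accepted from only E.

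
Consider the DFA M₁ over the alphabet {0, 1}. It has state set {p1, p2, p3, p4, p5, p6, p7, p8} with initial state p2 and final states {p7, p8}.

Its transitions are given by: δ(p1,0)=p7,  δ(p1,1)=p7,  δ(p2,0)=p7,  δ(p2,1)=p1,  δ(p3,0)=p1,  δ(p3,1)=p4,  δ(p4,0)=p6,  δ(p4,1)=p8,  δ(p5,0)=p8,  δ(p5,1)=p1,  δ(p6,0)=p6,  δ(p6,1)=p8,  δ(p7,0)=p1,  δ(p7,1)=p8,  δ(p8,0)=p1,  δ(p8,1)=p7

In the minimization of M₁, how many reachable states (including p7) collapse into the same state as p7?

2

States {p3,p4,p5,p6} cannot be reached from the start state, so discard them.
Start with accepting vs non-accepting: {p7,p8} | {p1,p2}.
Refine {p1,p2} on symbol 1: members go to different blocks, giving {p1} and {p2}.
No further refinement is possible. Final partition (3 blocks): {p7,p8} | {p1} | {p2}.
State p7 belongs to the block {p7,p8}, which has 2 states.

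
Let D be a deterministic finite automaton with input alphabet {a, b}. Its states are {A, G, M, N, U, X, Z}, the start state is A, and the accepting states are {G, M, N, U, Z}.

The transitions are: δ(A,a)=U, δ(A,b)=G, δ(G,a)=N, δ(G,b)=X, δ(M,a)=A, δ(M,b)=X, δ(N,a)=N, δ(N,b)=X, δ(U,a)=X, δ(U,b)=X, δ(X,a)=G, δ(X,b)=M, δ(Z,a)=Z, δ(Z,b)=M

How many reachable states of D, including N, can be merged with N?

2

States {Z} cannot be reached from the start state, so discard them.
Start with accepting vs non-accepting: {G,M,N,U} | {A,X}.
Refine {G,M,N,U} on symbol a: members go to different blocks, giving {M,U} and {G,N}.
Refine {A,X} on symbol a: members go to different blocks, giving {X} and {A}.
On input a, block {M,U} splits into {U} and {M}.
The partition is now stable with 5 blocks: {U} | {X} | {G,N} | {A} | {M}.
State N belongs to the block {G,N}, which has 2 states.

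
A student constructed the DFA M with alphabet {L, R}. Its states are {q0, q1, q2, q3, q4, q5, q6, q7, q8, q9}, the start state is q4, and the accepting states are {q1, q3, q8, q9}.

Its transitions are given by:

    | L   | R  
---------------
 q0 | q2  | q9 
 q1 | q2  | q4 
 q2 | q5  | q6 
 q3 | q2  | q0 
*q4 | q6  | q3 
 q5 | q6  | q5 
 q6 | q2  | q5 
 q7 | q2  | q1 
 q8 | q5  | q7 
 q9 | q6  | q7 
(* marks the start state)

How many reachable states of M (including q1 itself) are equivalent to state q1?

Reachable states from the start: {q0,q1,q2,q3,q4,q5,q6,q7,q9}. Unreachable: {q8} — drop them.
P0 = {q1,q3,q9} | {q0,q2,q4,q5,q6,q7}.
On input R, block {q0,q2,q4,q5,q6,q7} splits into {q0,q4,q7} and {q2,q5,q6}.
Stable partition: {q1,q3,q9} | {q0,q4,q7} | {q2,q5,q6} — 3 equivalence classes.
State q1 belongs to the block {q1,q3,q9}, which has 3 states.

3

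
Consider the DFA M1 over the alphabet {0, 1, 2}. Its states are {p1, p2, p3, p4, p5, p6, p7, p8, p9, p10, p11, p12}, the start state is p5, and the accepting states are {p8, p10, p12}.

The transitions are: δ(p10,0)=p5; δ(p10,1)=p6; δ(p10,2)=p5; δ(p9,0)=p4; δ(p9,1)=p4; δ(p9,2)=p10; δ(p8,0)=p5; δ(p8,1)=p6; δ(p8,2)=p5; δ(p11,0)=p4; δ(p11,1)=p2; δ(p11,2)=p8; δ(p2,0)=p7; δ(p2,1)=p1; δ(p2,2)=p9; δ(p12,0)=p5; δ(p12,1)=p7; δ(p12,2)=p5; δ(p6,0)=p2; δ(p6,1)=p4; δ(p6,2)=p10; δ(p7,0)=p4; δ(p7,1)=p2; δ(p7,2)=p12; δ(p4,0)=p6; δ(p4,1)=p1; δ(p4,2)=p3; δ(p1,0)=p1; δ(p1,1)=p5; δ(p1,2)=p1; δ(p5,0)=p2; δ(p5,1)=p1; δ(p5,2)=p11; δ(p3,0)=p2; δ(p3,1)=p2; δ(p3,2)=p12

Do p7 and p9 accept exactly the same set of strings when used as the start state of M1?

Initial partition by acceptance: {p8,p10,p12} | {p1,p2,p3,p4,p5,p6,p7,p9,p11}.
Refine {p1,p2,p3,p4,p5,p6,p7,p9,p11} on symbol 2: members go to different blocks, giving {p3,p6,p7,p9,p11} and {p1,p2,p4,p5}.
Split {p1,p2,p4,p5} by δ(·,0) → {p1,p5} and {p2,p4}.
On input 0, block {p1,p5} splits into {p1} and {p5}.
The partition is now stable with 5 blocks: {p8,p10,p12} | {p3,p6,p7,p9,p11} | {p1} | {p2,p4} | {p5}.
p7 and p9 lie in the same block of the stable partition, so they are equivalent — no string distinguishes them.

Yes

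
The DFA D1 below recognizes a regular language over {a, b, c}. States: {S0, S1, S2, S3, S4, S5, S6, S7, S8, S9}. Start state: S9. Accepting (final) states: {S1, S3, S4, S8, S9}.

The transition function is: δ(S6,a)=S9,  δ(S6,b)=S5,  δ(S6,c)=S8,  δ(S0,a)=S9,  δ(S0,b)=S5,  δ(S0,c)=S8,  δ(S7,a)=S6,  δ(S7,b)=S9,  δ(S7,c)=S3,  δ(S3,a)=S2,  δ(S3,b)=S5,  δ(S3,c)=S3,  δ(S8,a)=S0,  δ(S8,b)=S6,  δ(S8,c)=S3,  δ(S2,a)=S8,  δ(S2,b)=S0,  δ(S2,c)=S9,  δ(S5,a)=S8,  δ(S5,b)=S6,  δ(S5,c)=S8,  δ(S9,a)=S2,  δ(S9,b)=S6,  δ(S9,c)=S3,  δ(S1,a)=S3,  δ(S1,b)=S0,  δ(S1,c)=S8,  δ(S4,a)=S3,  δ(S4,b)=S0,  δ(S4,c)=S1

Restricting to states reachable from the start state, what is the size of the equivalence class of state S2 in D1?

First remove the unreachable states {S1,S4,S7}; 7 states remain.
Initial partition by acceptance: {S3,S8,S9} | {S0,S2,S5,S6}.
The partition is now stable with 2 blocks: {S3,S8,S9} | {S0,S2,S5,S6}.
State S2 belongs to the block {S0,S2,S5,S6}, which has 4 states.

4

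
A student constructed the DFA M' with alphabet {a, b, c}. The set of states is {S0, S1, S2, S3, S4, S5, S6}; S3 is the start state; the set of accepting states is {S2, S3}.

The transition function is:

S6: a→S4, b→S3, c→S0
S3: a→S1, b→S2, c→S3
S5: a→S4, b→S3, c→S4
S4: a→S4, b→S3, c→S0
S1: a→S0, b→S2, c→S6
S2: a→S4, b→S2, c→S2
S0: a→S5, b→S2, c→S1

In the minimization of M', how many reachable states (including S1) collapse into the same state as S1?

Start with accepting vs non-accepting: {S2,S3} | {S0,S1,S4,S5,S6}.
Stable partition: {S2,S3} | {S0,S1,S4,S5,S6} — 2 equivalence classes.
State S1 belongs to the block {S0,S1,S4,S5,S6}, which has 5 states.

5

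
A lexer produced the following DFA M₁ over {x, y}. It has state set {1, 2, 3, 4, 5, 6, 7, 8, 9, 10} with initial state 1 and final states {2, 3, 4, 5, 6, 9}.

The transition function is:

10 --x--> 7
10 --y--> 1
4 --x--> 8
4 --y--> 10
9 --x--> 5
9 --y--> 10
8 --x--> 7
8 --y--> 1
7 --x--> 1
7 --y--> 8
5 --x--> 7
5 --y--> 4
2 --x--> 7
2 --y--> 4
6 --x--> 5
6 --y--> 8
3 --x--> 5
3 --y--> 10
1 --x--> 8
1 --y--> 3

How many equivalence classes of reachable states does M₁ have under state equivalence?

6

First remove the unreachable states {2,6,9}; 7 states remain.
Start with accepting vs non-accepting: {3,4,5} | {1,7,8,10}.
On input x, block {3,4,5} splits into {4,5} and {3}.
On input y, block {4,5} splits into {4} and {5}.
Refine {1,7,8,10} on symbol y: members go to different blocks, giving {7,8,10} and {1}.
On input x, block {7,8,10} splits into {8,10} and {7}.
The partition is now stable with 6 blocks: {4} | {8,10} | {3} | {5} | {1} | {7}.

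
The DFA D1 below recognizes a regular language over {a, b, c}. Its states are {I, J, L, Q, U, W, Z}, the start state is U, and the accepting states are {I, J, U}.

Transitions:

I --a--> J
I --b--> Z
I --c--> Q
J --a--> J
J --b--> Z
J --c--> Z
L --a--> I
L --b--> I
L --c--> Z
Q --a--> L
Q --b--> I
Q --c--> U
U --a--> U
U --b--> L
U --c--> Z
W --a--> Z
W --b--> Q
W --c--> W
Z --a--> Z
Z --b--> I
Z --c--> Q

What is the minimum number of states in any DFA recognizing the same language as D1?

6

First remove the unreachable states {W}; 6 states remain.
Start with accepting vs non-accepting: {I,J,U} | {L,Q,Z}.
Refine {L,Q,Z} on symbol a: members go to different blocks, giving {Q,Z} and {L}.
Refine {I,J,U} on symbol b: members go to different blocks, giving {I,J} and {U}.
Split {Q,Z} by δ(·,a) → {Z} and {Q}.
Split {I,J} by δ(·,c) → {I} and {J}.
The partition is now stable with 6 blocks: {I} | {Z} | {L} | {U} | {Q} | {J}.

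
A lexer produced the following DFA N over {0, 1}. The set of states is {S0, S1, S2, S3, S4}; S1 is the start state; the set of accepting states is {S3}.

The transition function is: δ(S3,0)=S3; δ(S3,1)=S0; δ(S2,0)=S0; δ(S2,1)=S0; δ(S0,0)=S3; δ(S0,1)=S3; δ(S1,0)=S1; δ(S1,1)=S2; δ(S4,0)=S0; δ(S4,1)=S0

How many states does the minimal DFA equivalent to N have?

4

Reachable states from the start: {S0,S1,S2,S3}. Unreachable: {S4} — drop them.
P0 = {S3} | {S0,S1,S2}.
Split {S0,S1,S2} by δ(·,0) → {S1,S2} and {S0}.
Split {S1,S2} by δ(·,0) → {S1} and {S2}.
No further refinement is possible. Final partition (4 blocks): {S3} | {S1} | {S0} | {S2}.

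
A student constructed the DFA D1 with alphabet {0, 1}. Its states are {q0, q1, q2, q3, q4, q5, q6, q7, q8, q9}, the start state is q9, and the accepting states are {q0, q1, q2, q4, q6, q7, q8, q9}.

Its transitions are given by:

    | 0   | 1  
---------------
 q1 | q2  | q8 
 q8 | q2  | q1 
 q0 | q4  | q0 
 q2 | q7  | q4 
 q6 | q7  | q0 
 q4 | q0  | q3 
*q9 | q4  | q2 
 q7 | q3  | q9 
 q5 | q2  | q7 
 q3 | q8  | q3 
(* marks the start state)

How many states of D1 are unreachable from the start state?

Starting at q9 and following transitions, the reachable set is {q0, q1, q2, q3, q4, q7, q8, q9}. That leaves q5, q6 unreachable — 2 in total.

2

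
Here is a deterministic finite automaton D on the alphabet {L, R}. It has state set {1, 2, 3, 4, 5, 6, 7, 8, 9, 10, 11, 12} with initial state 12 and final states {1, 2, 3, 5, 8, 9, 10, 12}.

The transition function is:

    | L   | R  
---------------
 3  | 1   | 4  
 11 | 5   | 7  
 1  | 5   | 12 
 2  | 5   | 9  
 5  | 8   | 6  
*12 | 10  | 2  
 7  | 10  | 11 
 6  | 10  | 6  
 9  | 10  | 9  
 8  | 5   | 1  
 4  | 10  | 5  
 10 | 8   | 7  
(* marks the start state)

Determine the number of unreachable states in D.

No path from 12 leads to 3, 4; the other 10 states are all reachable.

2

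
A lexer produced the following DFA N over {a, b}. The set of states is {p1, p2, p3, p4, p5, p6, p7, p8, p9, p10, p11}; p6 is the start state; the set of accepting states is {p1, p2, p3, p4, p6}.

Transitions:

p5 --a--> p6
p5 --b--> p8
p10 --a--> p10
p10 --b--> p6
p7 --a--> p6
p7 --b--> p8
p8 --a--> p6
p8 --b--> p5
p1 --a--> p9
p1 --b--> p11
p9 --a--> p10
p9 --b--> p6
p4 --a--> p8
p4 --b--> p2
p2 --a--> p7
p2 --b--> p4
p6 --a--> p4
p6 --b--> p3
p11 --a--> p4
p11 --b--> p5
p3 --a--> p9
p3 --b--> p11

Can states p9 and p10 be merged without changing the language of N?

Yes

First remove the unreachable states {p1}; 10 states remain.
Start with accepting vs non-accepting: {p2,p3,p4,p6} | {p5,p7,p8,p9,p10,p11}.
Split {p2,p3,p4,p6} by δ(·,a) → {p2,p3,p4} and {p6}.
Refine {p2,p3,p4} on symbol b: members go to different blocks, giving {p2,p4} and {p3}.
On input a, block {p5,p7,p8,p9,p10,p11} splits into {p5,p7,p8} and {p9,p10} and {p11}.
The partition is now stable with 6 blocks: {p2,p4} | {p5,p7,p8} | {p6} | {p3} | {p9,p10} | {p11}.
p9 and p10 lie in the same block of the stable partition, so they are equivalent — no string distinguishes them.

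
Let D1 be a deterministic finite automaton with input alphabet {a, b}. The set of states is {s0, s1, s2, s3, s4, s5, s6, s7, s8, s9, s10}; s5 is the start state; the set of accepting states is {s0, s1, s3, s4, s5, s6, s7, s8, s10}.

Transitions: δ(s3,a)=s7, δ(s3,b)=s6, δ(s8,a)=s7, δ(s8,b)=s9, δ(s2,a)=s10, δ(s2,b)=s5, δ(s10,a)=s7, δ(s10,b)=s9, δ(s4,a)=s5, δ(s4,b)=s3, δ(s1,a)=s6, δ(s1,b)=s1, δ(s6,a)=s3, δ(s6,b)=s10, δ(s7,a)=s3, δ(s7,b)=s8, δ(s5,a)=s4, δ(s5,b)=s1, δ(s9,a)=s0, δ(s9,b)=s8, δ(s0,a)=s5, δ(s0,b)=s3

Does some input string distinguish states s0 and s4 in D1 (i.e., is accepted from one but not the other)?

States {s2} cannot be reached from the start state, so discard them.
Initial partition by acceptance: {s0,s1,s3,s4,s5,s6,s7,s8,s10} | {s9}.
Split {s0,s1,s3,s4,s5,s6,s7,s8,s10} by δ(·,b) → {s0,s1,s3,s4,s5,s6,s7} and {s8,s10}.
Split {s0,s1,s3,s4,s5,s6,s7} by δ(·,b) → {s0,s1,s3,s4,s5} and {s6,s7}.
Refine {s0,s1,s3,s4,s5} on symbol a: members go to different blocks, giving {s0,s4,s5} and {s1,s3}.
Split {s1,s3} by δ(·,b) → {s1} and {s3}.
Split {s0,s4,s5} by δ(·,b) → {s0,s4} and {s5}.
The partition is now stable with 7 blocks: {s0,s4} | {s9} | {s8,s10} | {s6,s7} | {s1} | {s3} | {s5}.
s0 and s4 lie in the same block of the stable partition, so they are equivalent — no string distinguishes them.

No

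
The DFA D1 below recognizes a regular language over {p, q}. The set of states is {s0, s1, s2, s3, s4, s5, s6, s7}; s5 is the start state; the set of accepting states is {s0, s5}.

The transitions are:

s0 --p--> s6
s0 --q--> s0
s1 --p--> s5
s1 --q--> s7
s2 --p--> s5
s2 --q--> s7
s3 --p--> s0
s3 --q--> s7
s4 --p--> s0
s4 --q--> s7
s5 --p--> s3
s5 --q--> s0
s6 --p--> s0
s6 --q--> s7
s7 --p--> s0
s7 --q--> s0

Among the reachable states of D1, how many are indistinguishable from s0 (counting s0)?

Reachable states from the start: {s0,s3,s5,s6,s7}. Unreachable: {s1,s2,s4} — drop them.
Start with accepting vs non-accepting: {s0,s5} | {s3,s6,s7}.
On input q, block {s3,s6,s7} splits into {s3,s6} and {s7}.
Stable partition: {s0,s5} | {s3,s6} | {s7} — 3 equivalence classes.
State s0 belongs to the block {s0,s5}, which has 2 states.

2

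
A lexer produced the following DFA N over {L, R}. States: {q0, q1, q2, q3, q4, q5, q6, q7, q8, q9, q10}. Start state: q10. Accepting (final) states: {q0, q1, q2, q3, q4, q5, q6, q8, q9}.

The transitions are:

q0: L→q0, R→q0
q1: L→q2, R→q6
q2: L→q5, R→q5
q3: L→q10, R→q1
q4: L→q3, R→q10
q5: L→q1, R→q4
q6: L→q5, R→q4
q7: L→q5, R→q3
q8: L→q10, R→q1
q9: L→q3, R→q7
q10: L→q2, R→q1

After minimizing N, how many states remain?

Reachable states from the start: {q1,q2,q3,q4,q5,q6,q10}. Unreachable: {q0,q7,q8,q9} — drop them.
Initial partition by acceptance: {q1,q2,q3,q4,q5,q6} | {q10}.
Split {q1,q2,q3,q4,q5,q6} by δ(·,L) → {q1,q2,q4,q5,q6} and {q3}.
Split {q1,q2,q4,q5,q6} by δ(·,L) → {q1,q2,q5,q6} and {q4}.
Refine {q1,q2,q5,q6} on symbol R: members go to different blocks, giving {q1,q2} and {q5,q6}.
Split {q1,q2} by δ(·,L) → {q1} and {q2}.
On input L, block {q5,q6} splits into {q5} and {q6}.
The partition is now stable with 7 blocks: {q1} | {q10} | {q3} | {q4} | {q5} | {q2} | {q6}.

7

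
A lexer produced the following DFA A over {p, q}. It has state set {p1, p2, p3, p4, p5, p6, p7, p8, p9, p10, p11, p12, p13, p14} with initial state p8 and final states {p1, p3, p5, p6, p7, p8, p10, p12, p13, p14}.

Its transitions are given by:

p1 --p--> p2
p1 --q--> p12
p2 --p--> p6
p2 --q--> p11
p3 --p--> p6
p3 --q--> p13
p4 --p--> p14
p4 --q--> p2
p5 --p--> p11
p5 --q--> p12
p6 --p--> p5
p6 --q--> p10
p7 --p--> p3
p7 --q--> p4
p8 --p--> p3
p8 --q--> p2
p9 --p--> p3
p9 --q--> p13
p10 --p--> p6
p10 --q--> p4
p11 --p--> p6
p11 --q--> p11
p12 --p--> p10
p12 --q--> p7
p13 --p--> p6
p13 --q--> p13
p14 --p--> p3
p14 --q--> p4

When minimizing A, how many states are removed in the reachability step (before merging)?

2

BFS from p8 reaches {p2, p3, p4, p5, p6, p7, p8, p10, p11, p12, p13, p14}; the 2 state(s) p1, p9 are never visited.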